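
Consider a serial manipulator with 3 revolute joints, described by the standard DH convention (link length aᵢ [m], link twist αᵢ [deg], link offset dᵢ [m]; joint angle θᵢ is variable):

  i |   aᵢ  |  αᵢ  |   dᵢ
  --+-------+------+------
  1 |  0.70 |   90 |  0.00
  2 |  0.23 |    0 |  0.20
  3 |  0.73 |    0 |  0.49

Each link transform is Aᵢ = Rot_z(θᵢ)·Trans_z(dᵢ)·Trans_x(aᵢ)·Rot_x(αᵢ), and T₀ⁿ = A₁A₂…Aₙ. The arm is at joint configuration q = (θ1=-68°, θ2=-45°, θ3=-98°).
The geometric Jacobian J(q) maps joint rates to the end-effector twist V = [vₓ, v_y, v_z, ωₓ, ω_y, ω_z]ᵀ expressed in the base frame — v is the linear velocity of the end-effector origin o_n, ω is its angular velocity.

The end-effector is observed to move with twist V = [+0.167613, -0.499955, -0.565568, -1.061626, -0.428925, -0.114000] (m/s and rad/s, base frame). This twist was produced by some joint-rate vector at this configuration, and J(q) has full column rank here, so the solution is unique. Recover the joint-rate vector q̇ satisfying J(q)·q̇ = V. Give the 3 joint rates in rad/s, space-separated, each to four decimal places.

o_n = [-0.5350, -0.5177, -0.6020]
J₁: ẑ×o_n = [0.5177, -0.5350, 0.0000], ω = ẑ
J2: z=[-0.9272, -0.3746, 0.0000] o=[0.2622, -0.6490, 0.0000] → [0.2255, -0.5581, -0.4204, -0.9272, -0.3746, 0.0000]
J3: z=[-0.9272, -0.3746, 0.0000] o=[0.1377, -0.8747, -0.1626] → [0.1646, -0.4073, -0.5830, -0.9272, -0.3746, 0.0000]
q̇ = J⁺·V = [-0.1140, 0.6270, 0.5180]

-0.1140 0.6270 0.5180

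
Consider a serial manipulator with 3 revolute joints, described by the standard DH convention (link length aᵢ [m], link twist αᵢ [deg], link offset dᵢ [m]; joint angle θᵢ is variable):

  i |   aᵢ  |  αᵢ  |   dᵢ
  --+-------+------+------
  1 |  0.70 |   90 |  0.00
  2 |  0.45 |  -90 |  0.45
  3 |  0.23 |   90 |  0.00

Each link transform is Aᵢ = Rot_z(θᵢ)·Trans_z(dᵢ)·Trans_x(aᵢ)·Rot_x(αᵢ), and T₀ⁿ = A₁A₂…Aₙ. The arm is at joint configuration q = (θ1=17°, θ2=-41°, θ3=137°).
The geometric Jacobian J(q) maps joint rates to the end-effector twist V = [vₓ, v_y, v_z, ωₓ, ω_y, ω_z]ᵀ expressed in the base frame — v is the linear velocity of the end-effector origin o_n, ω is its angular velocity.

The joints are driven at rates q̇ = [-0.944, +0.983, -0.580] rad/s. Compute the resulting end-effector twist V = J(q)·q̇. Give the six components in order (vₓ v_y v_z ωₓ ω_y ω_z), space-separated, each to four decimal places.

0.1982 -0.7383 0.1494 -0.0765 -1.0513 -1.3817

o_n = [0.9585, -0.0135, -0.1849]
J₁: ẑ×o_n = [0.0135, 0.9585, -0.0000], ω = ẑ
J2: z=[0.2924, -0.9563, 0.0000] o=[0.6694, 0.2047, 0.0000] → [0.1768, 0.0541, 0.2127, 0.2924, -0.9563, 0.0000]
J3: z=[0.6274, 0.1918, 0.7547] o=[1.1258, -0.1264, -0.2952] → [-0.0640, -0.1955, 0.1029, 0.6274, 0.1918, 0.7547]
V = J·q̇ = [0.1982, -0.7383, 0.1494, -0.0765, -1.0513, -1.3817]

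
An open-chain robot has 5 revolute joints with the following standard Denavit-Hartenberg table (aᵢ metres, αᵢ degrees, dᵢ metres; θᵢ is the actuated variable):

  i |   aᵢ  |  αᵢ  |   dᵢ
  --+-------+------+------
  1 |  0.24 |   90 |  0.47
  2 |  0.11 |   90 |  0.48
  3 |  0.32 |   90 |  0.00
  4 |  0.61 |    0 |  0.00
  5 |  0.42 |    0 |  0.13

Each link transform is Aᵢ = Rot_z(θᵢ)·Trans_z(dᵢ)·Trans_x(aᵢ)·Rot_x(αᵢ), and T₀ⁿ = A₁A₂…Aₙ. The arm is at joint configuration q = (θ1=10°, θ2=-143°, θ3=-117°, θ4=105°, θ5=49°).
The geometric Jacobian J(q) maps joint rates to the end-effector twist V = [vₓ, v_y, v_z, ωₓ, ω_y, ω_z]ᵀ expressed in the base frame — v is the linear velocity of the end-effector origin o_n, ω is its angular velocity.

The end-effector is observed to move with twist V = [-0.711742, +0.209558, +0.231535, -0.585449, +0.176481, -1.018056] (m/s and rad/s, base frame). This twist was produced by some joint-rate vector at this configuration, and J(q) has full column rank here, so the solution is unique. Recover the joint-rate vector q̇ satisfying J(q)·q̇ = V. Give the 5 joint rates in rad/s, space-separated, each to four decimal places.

-0.7920 0.0160 0.1480 0.0280 -0.6700

o_n = [-0.1674, -0.7717, 1.0323]
J₁: ẑ×o_n = [0.7717, -0.1674, 0.0000], ω = ẑ
J2: z=[0.1736, -0.9848, 0.0000] o=[0.2364, 0.0417, 0.4700] → [-0.5537, -0.0976, -0.5388, 0.1736, -0.9848, 0.0000]
J3: z=[-0.5927, -0.1045, 0.7986] o=[0.2332, -0.4463, 0.4038] → [0.1942, 0.0526, 0.1510, -0.5927, -0.1045, 0.7986]
J4: z=[0.7796, -0.3235, 0.5362] o=[0.2979, -0.1453, 0.4912] → [0.1608, -0.6713, -0.6389, 0.7796, -0.3235, 0.5362]
J5: z=[0.7796, -0.3235, 0.5362] o=[-0.0832, -0.3554, 0.9187] → [0.1865, -0.1337, -0.3518, 0.7796, -0.3235, 0.5362]
q̇ = J⁺·V = [-0.7920, 0.0160, 0.1480, 0.0280, -0.6700]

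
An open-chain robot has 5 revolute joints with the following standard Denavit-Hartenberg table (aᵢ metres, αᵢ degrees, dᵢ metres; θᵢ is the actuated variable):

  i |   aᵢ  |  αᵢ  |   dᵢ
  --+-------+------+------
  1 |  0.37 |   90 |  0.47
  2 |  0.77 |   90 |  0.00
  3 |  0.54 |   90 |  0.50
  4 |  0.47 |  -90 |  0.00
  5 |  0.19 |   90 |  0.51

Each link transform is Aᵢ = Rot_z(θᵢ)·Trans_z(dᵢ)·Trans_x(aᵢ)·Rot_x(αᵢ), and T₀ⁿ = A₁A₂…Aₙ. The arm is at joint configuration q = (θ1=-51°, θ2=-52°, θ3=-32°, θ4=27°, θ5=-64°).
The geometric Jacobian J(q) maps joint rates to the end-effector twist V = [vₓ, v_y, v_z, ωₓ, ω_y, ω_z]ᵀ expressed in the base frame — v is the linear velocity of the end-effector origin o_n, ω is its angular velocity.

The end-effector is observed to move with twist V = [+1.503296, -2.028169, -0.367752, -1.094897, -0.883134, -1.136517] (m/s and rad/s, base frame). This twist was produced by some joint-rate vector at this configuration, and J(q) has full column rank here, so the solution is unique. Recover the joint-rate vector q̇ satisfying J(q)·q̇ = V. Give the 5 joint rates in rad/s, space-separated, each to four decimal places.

o_n = [0.6042, 0.1589, -1.3433]
J₁: ẑ×o_n = [-0.1589, 0.6042, 0.0000], ω = ẑ
J2: z=[-0.7771, -0.6293, 0.0000] o=[0.2328, -0.2875, 0.4700] → [1.1411, -1.4092, -0.1132, -0.7771, -0.6293, 0.0000]
J3: z=[-0.4959, 0.6124, -0.6157] o=[0.5312, -0.6560, -0.1368] → [-0.2372, -0.6433, -0.4488, -0.4959, 0.6124, -0.6157]
J4: z=[0.4537, 0.7872, 0.4176] o=[0.6830, -0.3888, -0.8055] → [-0.6521, 0.2111, 0.3106, 0.4537, 0.7872, 0.4176]
J5: z=[-0.7780, 0.5785, -0.2452] o=[0.8873, -0.2884, -1.2167] → [0.0364, -0.0291, -0.1842, -0.7780, 0.5785, -0.2452]
q̇ = J⁺·V = [-0.7820, 0.9340, 0.1910, -0.5480, 0.0330]

-0.7820 0.9340 0.1910 -0.5480 0.0330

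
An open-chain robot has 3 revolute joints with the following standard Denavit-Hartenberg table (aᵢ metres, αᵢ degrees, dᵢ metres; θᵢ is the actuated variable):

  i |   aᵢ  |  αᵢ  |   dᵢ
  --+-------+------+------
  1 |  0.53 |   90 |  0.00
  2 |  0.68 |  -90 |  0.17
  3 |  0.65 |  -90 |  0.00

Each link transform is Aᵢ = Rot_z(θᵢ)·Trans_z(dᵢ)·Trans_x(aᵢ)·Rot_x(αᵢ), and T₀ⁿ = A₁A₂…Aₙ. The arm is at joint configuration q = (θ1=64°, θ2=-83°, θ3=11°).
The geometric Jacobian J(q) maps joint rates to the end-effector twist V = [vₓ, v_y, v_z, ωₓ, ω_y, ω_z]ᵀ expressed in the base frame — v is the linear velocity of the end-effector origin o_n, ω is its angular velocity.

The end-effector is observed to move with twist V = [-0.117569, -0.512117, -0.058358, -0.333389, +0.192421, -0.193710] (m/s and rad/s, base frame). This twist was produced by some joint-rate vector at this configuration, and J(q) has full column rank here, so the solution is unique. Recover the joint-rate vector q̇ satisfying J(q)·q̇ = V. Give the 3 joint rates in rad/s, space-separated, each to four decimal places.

-0.1970 -0.3840 0.0270

o_n = [0.3441, 0.6006, -1.3082]
J₁: ẑ×o_n = [-0.6006, 0.3441, 0.0000], ω = ẑ
J2: z=[0.8988, -0.4384, 0.0000] o=[0.2323, 0.4764, 0.0000] → [0.5735, 1.1758, 0.1606, 0.8988, -0.4384, 0.0000]
J3: z=[0.4351, 0.8921, 0.1219] o=[0.4215, 0.4763, -0.6749] → [-0.5801, 0.2661, 0.1231, 0.4351, 0.8921, 0.1219]
q̇ = J⁺·V = [-0.1970, -0.3840, 0.0270]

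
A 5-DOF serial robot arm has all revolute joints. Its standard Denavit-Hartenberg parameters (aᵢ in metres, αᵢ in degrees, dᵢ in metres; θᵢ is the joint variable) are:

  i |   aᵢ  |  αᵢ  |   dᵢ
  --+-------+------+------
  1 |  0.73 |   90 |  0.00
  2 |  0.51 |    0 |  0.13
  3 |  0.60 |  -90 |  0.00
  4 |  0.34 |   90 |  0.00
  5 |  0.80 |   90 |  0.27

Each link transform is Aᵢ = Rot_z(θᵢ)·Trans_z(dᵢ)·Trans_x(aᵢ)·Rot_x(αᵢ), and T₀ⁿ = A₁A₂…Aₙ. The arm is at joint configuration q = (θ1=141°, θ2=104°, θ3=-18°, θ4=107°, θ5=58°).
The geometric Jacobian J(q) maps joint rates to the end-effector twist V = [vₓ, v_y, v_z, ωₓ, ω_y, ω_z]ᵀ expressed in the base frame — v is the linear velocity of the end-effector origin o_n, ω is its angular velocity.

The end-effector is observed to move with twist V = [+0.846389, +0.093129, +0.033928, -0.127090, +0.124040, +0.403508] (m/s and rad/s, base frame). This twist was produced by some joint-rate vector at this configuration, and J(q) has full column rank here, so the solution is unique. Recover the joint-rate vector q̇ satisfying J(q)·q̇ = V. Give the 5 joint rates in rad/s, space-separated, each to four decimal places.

-0.4910 0.7130 -0.4200 -0.1140 0.9460

o_n = [-0.4075, -0.5444, 1.1755]
J₁: ẑ×o_n = [0.5444, -0.4075, 0.0000], ω = ẑ
J2: z=[0.6293, 0.7771, 0.0000] o=[-0.5673, 0.4594, 0.0000] → [0.9135, -0.7398, -0.7559, 0.6293, 0.7771, 0.0000]
J3: z=[0.6293, 0.7771, 0.0000] o=[-0.3896, 0.4828, 0.4949] → [0.5289, -0.4283, -0.6325, 0.6293, 0.7771, 0.0000]
J4: z=[0.7753, -0.6278, 0.0698] o=[-0.4221, 0.5091, 1.0934] → [0.0220, -0.0626, -0.8075, 0.7753, -0.6278, 0.0698]
J5: z=[-0.2358, -0.1852, 0.9540] o=[-0.6214, 0.2521, 0.9942] → [0.7262, 0.2468, 0.2274, -0.2358, -0.1852, 0.9540]
q̇ = J⁺·V = [-0.4910, 0.7130, -0.4200, -0.1140, 0.9460]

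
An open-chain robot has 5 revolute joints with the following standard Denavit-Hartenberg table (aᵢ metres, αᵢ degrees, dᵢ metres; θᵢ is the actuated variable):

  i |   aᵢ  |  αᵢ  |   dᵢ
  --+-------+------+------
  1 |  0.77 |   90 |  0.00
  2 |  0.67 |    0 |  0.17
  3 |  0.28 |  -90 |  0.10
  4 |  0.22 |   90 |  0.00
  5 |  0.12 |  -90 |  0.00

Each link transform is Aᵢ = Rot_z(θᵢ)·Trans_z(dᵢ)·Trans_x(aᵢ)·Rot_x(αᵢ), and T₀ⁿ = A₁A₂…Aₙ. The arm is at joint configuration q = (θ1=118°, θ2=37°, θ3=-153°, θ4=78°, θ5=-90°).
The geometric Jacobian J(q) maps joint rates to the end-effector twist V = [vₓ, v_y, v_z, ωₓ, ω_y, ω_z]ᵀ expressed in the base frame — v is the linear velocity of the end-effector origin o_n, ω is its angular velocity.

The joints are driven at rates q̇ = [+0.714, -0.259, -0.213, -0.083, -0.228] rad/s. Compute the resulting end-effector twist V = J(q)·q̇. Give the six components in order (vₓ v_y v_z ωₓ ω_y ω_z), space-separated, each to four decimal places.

o_n = [-0.4466, 0.9567, 0.1630]
J₁: ẑ×o_n = [-0.9567, -0.4466, 0.0000], ω = ẑ
J2: z=[0.8829, 0.4695, 0.0000] o=[-0.3615, 0.6799, 0.0000] → [0.0765, -0.1440, 0.2844, 0.8829, 0.4695, 0.0000]
J3: z=[0.8829, 0.4695, 0.0000] o=[-0.4626, 1.2321, 0.4032] → [-0.1128, 0.2121, -0.2507, 0.8829, 0.4695, 0.0000]
J4: z=[-0.4220, 0.7936, -0.4384] o=[-0.3167, 1.1707, 0.1516] → [-0.0847, 0.0618, 0.1934, -0.4220, 0.7936, -0.4384]
J5: z=[0.3849, -0.2810, -0.8792] o=[-0.4973, 1.0520, 0.1104] → [-0.0985, -0.0648, -0.0224, 0.3849, -0.2810, -0.8792]
V = J·q̇ = [-0.6494, -0.3171, -0.0312, -0.4695, -0.2234, 0.9508]

-0.6494 -0.3171 -0.0312 -0.4695 -0.2234 0.9508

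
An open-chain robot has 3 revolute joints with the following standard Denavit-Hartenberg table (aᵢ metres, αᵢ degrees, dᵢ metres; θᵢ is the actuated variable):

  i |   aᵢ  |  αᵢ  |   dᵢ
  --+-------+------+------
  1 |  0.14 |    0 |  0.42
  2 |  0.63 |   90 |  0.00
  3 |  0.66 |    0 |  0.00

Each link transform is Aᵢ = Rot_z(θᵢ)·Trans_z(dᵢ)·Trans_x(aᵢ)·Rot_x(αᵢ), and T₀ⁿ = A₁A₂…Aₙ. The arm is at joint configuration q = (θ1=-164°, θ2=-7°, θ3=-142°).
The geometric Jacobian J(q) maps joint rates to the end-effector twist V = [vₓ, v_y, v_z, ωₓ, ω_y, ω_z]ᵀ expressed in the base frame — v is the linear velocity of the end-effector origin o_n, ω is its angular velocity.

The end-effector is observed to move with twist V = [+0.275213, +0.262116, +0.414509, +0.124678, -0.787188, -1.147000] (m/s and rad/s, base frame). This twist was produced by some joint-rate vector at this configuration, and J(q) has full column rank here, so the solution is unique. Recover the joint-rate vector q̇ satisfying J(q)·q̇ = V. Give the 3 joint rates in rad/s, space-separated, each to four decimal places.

-0.6460 -0.5010 -0.7970

o_n = [-0.2431, -0.0558, 0.0137]
J₁: ẑ×o_n = [0.0558, -0.2431, 0.0000], ω = ẑ
J2: z=[0.0000, 0.0000, 1.0000] o=[-0.1346, -0.0386, 0.4200] → [0.0172, -0.1086, 0.0000, 0.0000, 0.0000, 1.0000]
J3: z=[-0.1564, 0.9877, 0.0000] o=[-0.7568, -0.1371, 0.4200] → [-0.4013, -0.0636, -0.5201, -0.1564, 0.9877, 0.0000]
q̇ = J⁺·V = [-0.6460, -0.5010, -0.7970]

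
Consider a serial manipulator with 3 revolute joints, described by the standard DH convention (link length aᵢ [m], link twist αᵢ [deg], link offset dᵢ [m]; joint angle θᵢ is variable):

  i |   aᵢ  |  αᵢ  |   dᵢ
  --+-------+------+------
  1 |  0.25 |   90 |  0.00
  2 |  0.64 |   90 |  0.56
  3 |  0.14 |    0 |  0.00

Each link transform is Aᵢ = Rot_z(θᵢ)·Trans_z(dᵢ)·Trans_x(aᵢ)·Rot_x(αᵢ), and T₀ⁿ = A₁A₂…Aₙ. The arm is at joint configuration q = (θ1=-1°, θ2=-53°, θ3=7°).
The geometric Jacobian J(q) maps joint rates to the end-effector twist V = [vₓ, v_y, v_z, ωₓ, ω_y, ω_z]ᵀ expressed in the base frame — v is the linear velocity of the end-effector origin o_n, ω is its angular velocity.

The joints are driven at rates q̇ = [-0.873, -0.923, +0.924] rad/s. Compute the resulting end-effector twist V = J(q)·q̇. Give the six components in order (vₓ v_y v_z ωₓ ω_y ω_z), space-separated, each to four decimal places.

o_n = [0.7086, -0.5895, -0.6221]
J₁: ẑ×o_n = [0.5895, 0.7086, -0.0000], ω = ẑ
J2: z=[-0.0175, -0.9998, 0.0000] o=[0.2500, -0.0044, 0.0000] → [0.6220, -0.0109, 0.4688, -0.0175, -0.9998, 0.0000]
J3: z=[-0.7985, 0.0139, -0.6018] o=[0.6253, -0.5710, -0.5111] → [-0.0127, -0.1388, 0.0136, -0.7985, 0.0139, -0.6018]
V = J·q̇ = [-1.1005, -0.7368, -0.4201, -0.7217, 0.9357, -1.4291]

-1.1005 -0.7368 -0.4201 -0.7217 0.9357 -1.4291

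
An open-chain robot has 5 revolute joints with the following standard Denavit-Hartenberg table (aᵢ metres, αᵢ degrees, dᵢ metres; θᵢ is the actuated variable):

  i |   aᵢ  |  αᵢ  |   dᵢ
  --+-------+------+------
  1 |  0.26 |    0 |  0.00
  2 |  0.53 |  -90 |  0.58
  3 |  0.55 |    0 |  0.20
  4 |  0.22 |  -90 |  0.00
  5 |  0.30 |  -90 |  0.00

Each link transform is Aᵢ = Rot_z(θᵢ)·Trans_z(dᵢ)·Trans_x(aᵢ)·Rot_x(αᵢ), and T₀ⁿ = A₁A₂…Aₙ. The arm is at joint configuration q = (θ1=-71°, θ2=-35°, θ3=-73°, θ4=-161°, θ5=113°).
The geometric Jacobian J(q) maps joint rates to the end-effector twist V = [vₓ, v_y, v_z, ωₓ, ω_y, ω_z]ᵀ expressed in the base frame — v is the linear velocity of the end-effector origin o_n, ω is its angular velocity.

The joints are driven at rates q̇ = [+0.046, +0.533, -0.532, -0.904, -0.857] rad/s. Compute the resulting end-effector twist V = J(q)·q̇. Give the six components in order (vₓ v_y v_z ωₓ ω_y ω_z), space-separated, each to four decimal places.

0.3360 0.1765 -0.1927 -1.5715 -0.2707 0.0753

o_n = [-0.1623, -0.8308, 1.0228]
J₁: ẑ×o_n = [0.8308, -0.1623, 0.0000], ω = ẑ
J2: z=[0.0000, 0.0000, 1.0000] o=[0.0846, -0.2458, 0.0000] → [0.5850, -0.2470, 0.0000, 0.0000, 0.0000, 1.0000]
J3: z=[0.9613, -0.2756, 0.0000] o=[-0.0614, -0.7553, 0.5800] → [-0.1221, -0.4257, -0.1004, 0.9613, -0.2756, 0.0000]
J4: z=[0.9613, -0.2756, 0.0000] o=[0.0865, -0.9650, 1.1060] → [0.0229, 0.0799, 0.0604, 0.9613, -0.2756, 0.0000]
J5: z=[0.2230, 0.7777, 0.5878] o=[0.1221, -0.8407, 0.9280] → [0.0679, -0.1883, 0.2234, 0.2230, 0.7777, 0.5878]
V = J·q̇ = [0.3360, 0.1765, -0.1927, -1.5715, -0.2707, 0.0753]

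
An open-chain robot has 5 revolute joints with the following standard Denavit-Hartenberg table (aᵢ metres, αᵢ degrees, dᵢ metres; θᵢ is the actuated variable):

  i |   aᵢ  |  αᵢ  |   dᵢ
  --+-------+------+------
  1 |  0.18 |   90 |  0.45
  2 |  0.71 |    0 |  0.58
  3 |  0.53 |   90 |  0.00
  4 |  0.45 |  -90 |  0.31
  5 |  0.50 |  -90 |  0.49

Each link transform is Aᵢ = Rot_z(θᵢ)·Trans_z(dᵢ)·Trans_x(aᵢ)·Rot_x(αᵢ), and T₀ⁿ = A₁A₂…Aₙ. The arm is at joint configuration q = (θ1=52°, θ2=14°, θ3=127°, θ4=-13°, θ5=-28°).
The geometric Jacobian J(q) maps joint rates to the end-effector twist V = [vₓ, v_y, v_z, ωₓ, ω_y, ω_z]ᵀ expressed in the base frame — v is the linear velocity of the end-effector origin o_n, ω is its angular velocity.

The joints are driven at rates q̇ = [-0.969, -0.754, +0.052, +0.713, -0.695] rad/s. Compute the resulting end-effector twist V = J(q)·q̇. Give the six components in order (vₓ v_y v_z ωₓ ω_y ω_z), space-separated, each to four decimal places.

o_n = [0.6993, -0.4967, 1.9947]
J₁: ẑ×o_n = [0.4967, 0.6993, -0.0000], ω = ẑ
J2: z=[0.7880, -0.6157, 0.0000] o=[0.1108, 0.1418, 0.4500] → [-0.9510, -1.2172, -0.1409, 0.7880, -0.6157, 0.0000]
J3: z=[0.7880, -0.6157, 0.0000] o=[0.9920, 0.3276, 0.6218] → [-0.8452, -1.0819, -0.8298, 0.7880, -0.6157, 0.0000]
J4: z=[0.3874, 0.4959, 0.7771] o=[0.7384, 0.0031, 0.9553] → [0.9038, -0.4331, -0.1743, 0.3874, 0.4959, 0.7771]
J5: z=[0.6602, -0.7376, 0.1416] o=[0.5690, -0.0494, 1.4722] → [-0.3221, -0.3265, -0.1992, 0.6602, -0.7376, 0.1416]
V = J·q̇ = [1.0600, 0.1020, 0.0772, -0.7358, 1.2984, -0.5133]

1.0600 0.1020 0.0772 -0.7358 1.2984 -0.5133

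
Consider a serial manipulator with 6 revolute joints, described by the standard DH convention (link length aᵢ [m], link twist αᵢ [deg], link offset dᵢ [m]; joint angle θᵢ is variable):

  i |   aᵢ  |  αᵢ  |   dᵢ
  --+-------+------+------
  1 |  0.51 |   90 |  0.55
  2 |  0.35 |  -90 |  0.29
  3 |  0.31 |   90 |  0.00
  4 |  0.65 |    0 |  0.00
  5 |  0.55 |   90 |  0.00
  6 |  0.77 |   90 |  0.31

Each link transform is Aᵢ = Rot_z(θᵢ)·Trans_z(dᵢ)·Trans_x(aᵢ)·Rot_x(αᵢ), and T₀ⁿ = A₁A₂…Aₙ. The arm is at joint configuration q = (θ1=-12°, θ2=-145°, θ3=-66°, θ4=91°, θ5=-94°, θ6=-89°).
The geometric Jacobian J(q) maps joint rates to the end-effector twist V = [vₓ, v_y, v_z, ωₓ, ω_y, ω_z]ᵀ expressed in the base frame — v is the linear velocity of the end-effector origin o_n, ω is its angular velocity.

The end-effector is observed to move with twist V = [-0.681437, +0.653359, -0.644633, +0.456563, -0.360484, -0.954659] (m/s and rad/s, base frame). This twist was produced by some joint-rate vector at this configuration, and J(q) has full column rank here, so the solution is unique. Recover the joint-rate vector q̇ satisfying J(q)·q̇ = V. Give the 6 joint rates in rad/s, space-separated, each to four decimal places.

o_n = [-0.6018, -0.6377, -0.5059]
J₁: ẑ×o_n = [0.6377, -0.6018, 0.0000], ω = ẑ
J2: z=[-0.2079, -0.9781, 0.0000] o=[0.4989, -0.1060, 0.5500] → [1.0329, -0.2195, -0.9661, -0.2079, -0.9781, 0.0000]
J3: z=[0.5610, -0.1193, -0.8192] o=[0.1581, -0.3301, 0.3492] → [-0.1500, 1.1023, -0.2632, 0.5610, -0.1193, -0.8192]
J4: z=[0.6474, -0.5534, 0.5240] o=[-0.0018, -0.5856, 0.2769] → [0.4606, 0.1924, -0.3658, 0.6474, -0.5534, 0.5240]
J5: z=[0.6474, -0.5534, 0.5240] o=[0.3687, -0.6538, -0.2528] → [0.1317, -0.3447, -0.5267, 0.6474, -0.5534, 0.5240]
J6: z=[-0.5333, 0.1622, 0.8302] o=[0.0692, -1.1031, -0.3574] → [-0.4105, -0.6364, -0.1393, -0.5333, 0.1622, 0.8302]
q̇ = J⁺·V = [-0.6980, 0.1490, 0.7880, -0.5990, 0.8990, 0.2790]

-0.6980 0.1490 0.7880 -0.5990 0.8990 0.2790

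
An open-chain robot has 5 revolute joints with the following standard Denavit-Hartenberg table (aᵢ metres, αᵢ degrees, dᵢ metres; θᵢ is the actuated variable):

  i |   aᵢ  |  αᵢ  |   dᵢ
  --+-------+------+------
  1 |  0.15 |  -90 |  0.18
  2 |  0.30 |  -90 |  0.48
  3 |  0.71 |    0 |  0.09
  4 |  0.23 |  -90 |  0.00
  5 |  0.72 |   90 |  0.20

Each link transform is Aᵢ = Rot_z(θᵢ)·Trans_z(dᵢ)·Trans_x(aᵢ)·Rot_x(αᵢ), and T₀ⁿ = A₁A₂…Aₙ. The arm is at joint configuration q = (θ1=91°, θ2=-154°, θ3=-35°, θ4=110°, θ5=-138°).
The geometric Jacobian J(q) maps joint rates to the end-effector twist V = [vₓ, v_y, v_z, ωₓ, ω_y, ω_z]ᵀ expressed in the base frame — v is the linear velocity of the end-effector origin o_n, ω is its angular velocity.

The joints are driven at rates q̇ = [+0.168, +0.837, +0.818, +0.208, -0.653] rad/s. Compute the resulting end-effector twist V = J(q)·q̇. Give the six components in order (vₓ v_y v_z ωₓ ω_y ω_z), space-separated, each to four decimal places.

o_n = [-1.1274, -0.1668, 0.9611]
J₁: ẑ×o_n = [0.1668, -1.1274, 0.0000], ω = ẑ
J2: z=[-0.9998, -0.0175, 0.0000] o=[-0.0026, 0.1500, 0.1800] → [-0.0136, 0.7810, 0.2971, -0.9998, -0.0175, 0.0000]
J3: z=[-0.0077, 0.4383, 0.8988] o=[-0.4778, -0.1280, 0.3115] → [0.3196, -0.5789, 0.2850, -0.0077, 0.4383, 0.8988]
J4: z=[-0.0077, 0.4383, 0.8988] o=[-0.8766, -0.6183, 0.6474] → [-0.2683, -0.2230, 0.1065, -0.0077, 0.4383, 0.8988]
J5: z=[0.2436, 0.8726, -0.4234] o=[-0.6535, -0.6679, 0.6735] → [0.4631, 0.1306, 0.5356, 0.2436, 0.8726, -0.4234]
V = J·q̇ = [-0.0802, -0.1409, 0.1542, -1.0038, -0.1347, 1.3667]

-0.0802 -0.1409 0.1542 -1.0038 -0.1347 1.3667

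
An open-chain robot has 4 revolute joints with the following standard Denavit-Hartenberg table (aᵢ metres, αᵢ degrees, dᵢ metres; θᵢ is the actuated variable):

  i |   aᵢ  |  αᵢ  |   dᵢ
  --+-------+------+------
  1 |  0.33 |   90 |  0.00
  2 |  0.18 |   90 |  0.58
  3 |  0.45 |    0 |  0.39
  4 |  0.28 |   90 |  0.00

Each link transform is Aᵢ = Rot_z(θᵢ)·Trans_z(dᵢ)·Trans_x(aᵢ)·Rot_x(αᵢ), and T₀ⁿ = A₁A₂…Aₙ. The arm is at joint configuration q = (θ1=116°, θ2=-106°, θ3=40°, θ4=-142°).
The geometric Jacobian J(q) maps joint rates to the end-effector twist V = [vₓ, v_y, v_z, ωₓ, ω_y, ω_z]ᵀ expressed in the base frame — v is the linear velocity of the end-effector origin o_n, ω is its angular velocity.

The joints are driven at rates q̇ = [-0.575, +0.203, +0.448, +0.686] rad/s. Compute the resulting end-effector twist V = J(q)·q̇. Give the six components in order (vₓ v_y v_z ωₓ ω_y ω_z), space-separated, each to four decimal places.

0.1314 -0.2953 -0.2762 0.6603 -0.8908 -0.2624

o_n = [0.6112, 0.1051, -0.3409]
J₁: ẑ×o_n = [-0.1051, 0.6112, 0.0000], ω = ẑ
J2: z=[0.8988, 0.4384, 0.0000] o=[-0.1447, 0.2966, 0.0000] → [-0.1495, 0.3064, -0.5035, 0.8988, 0.4384, 0.0000]
J3: z=[0.4214, -0.8640, 0.2756] o=[0.3984, 0.5063, -0.1730] → [0.2557, 0.1294, 0.0148, 0.4214, -0.8640, 0.2756]
J4: z=[0.4214, -0.8640, 0.2756] o=[0.8644, 0.2107, -0.3969] → [-0.0192, -0.0934, -0.2633, 0.4214, -0.8640, 0.2756]
V = J·q̇ = [0.1314, -0.2953, -0.2762, 0.6603, -0.8908, -0.2624]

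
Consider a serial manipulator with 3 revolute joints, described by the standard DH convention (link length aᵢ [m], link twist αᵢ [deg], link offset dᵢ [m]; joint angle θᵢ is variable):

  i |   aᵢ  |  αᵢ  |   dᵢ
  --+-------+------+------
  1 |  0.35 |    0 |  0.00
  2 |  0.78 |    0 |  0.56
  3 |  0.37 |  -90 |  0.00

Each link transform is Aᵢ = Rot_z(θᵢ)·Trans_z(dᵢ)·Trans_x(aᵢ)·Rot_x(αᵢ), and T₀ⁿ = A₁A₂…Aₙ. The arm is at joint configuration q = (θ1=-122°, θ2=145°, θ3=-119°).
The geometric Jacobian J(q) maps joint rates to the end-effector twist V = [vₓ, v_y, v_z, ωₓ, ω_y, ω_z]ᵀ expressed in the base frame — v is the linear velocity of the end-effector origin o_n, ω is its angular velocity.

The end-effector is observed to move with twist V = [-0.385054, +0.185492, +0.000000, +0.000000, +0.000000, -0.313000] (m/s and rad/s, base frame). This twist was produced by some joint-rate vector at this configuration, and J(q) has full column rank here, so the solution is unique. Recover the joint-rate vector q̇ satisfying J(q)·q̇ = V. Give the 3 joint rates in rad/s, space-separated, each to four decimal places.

o_n = [0.4938, -0.3600, 0.5600]
J₁: ẑ×o_n = [0.3600, 0.4938, -0.0000], ω = ẑ
J2: z=[0.0000, 0.0000, 1.0000] o=[-0.1855, -0.2968, 0.0000] → [0.0632, 0.6793, -0.0000, 0.0000, 0.0000, 1.0000]
J3: z=[0.0000, 0.0000, 1.0000] o=[0.5325, 0.0080, 0.5600] → [0.3680, -0.0387, 0.0000, 0.0000, 0.0000, 1.0000]
q̇ = J⁺·V = [-0.9000, 0.9090, -0.3220]

-0.9000 0.9090 -0.3220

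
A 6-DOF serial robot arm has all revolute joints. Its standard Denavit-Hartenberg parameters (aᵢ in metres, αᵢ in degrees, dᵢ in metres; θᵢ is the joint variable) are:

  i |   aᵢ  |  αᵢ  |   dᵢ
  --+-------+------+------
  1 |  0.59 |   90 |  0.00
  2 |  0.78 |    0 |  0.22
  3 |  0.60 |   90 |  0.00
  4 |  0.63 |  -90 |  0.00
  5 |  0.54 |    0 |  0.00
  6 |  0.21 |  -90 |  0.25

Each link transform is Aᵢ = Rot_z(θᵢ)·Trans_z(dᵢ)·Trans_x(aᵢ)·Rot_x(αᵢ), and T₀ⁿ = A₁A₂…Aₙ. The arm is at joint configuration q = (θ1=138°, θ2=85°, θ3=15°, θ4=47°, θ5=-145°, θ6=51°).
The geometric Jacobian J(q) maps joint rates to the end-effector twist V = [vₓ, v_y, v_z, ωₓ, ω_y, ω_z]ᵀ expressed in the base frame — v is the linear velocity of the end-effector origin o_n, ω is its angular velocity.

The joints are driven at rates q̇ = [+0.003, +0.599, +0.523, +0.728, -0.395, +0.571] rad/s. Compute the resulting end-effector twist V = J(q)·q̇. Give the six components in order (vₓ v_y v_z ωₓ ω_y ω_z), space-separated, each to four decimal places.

o_n = [-0.4539, 1.1045, 1.3942]
J₁: ẑ×o_n = [-1.1045, -0.4539, 0.0000], ω = ẑ
J2: z=[0.6691, 0.7431, 0.0000] o=[-0.4385, 0.3948, 0.0000] → [1.0361, -0.9329, 0.4864, 0.6691, 0.7431, 0.0000]
J3: z=[0.6691, 0.7431, 0.0000] o=[-0.3418, 0.6038, 0.7770] → [0.4587, -0.4130, 0.4184, 0.6691, 0.7431, 0.0000]
J4: z=[-0.7319, 0.6590, 0.1736] o=[-0.2643, 0.5341, 1.3679] → [-0.0817, -0.0137, -0.2925, -0.7319, 0.6590, 0.1736]
J5: z=[0.3620, 0.5918, -0.7202] o=[0.0994, 0.8265, 1.7910] → [-0.0347, 0.5422, 0.4281, 0.3620, 0.5918, -0.7202]
J6: z=[0.3620, 0.5918, -0.7202] o=[-0.3827, 0.8253, 1.5477] → [0.1102, 0.1069, 0.1432, 0.3620, 0.5918, -0.7202]
V = J·q̇ = [0.8743, -0.9392, 0.2099, 0.2817, 1.4177, 0.0027]

0.8743 -0.9392 0.2099 0.2817 1.4177 0.0027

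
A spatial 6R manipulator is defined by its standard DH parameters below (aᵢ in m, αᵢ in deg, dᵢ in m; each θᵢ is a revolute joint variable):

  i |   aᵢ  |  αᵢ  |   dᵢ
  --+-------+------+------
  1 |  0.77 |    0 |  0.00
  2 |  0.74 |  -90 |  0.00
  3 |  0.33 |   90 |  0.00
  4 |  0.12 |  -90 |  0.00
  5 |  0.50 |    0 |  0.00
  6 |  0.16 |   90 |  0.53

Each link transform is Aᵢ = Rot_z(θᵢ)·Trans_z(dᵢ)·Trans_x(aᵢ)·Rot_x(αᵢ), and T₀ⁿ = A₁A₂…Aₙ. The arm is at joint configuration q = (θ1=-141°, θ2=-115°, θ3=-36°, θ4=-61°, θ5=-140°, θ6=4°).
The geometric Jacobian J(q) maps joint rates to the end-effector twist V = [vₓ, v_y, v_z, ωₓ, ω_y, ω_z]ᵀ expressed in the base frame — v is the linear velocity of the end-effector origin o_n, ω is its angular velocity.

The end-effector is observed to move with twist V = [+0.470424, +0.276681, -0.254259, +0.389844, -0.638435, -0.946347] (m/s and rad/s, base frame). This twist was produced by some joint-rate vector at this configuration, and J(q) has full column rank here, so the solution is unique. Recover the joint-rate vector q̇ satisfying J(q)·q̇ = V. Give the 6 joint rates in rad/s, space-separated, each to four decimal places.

0.4540 -0.9930 0.2290 0.0900 -0.1290 -0.8050

o_n = [-1.4056, 0.3236, 0.7086]
J₁: ẑ×o_n = [-0.3236, -1.4056, 0.0000], ω = ẑ
J2: z=[0.0000, 0.0000, 1.0000] o=[-0.5984, -0.4846, 0.0000] → [-0.8082, -0.8072, 0.0000, 0.0000, 0.0000, 1.0000]
J3: z=[-0.9703, -0.2419, 0.0000] o=[-0.7774, 0.2334, 0.0000] → [-0.1714, 0.6876, -0.2394, -0.9703, -0.2419, 0.0000]
J4: z=[0.1422, -0.5703, 0.8090] o=[-0.8420, 0.4925, 0.1940] → [-0.1569, -0.5291, -0.3454, 0.1422, -0.5703, 0.8090]
J5: z=[-0.6416, 0.5693, 0.5141] o=[-0.7516, 0.5635, 0.2282] → [0.3969, -0.0280, 0.5262, -0.6416, 0.5693, 0.5141]
J6: z=[-0.6416, 0.5693, 0.5141] o=[-0.9946, 0.1534, 0.3790] → [0.1001, 0.0002, 0.1248, -0.6416, 0.5693, 0.5141]
q̇ = J⁺·V = [0.4540, -0.9930, 0.2290, 0.0900, -0.1290, -0.8050]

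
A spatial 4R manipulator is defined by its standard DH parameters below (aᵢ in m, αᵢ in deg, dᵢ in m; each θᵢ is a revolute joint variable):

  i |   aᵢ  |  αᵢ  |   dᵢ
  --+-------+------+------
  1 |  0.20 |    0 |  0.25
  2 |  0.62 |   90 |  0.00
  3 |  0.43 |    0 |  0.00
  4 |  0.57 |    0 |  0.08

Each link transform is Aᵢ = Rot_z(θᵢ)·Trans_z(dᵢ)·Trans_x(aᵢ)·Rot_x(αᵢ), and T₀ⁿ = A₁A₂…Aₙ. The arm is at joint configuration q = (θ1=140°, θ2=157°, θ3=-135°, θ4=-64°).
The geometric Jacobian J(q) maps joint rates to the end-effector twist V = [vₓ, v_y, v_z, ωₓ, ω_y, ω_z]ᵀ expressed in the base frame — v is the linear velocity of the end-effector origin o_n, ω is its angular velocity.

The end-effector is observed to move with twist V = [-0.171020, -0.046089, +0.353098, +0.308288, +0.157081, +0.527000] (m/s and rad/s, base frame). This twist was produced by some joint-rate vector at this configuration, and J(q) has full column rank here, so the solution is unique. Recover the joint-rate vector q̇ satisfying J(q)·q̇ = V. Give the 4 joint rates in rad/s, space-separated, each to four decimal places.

0.3030 0.2240 -0.5480 0.2020

o_n = [-0.3257, 0.2909, 0.1315]
J₁: ẑ×o_n = [-0.2909, -0.3257, 0.0000], ω = ẑ
J2: z=[0.0000, 0.0000, 1.0000] o=[-0.1532, 0.1286, 0.2500] → [-0.1624, -0.1725, 0.0000, 0.0000, 0.0000, 1.0000]
J3: z=[-0.8910, -0.4540, 0.0000] o=[0.1283, -0.4239, 0.2500] → [0.0538, -0.1056, -0.8430, -0.8910, -0.4540, 0.0000]
J4: z=[-0.8910, -0.4540, 0.0000] o=[-0.0098, -0.1530, -0.0541] → [-0.0842, 0.1653, -0.5389, -0.8910, -0.4540, 0.0000]
q̇ = J⁺·V = [0.3030, 0.2240, -0.5480, 0.2020]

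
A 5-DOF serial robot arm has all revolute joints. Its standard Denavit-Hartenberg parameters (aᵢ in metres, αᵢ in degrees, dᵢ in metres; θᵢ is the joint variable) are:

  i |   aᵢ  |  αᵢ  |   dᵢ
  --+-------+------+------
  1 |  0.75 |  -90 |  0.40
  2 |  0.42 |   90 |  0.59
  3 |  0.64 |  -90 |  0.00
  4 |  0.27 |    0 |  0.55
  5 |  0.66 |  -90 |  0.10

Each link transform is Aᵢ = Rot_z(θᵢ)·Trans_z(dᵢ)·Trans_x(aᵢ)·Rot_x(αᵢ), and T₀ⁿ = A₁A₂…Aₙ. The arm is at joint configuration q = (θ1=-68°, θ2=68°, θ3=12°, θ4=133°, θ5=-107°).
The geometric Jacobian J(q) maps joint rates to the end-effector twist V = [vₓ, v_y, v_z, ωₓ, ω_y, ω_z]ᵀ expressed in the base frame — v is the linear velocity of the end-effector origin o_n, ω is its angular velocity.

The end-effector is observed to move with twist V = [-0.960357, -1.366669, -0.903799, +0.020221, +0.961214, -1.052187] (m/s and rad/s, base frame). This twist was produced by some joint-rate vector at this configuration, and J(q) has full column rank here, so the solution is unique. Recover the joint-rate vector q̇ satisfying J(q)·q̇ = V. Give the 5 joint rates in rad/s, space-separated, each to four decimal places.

o_n = [1.6346, -0.1914, -0.9979]
J₁: ẑ×o_n = [0.1914, 1.6346, -0.0000], ω = ẑ
J2: z=[0.9272, 0.3746, 0.0000] o=[0.2810, -0.6954, 0.4000] → [-0.5237, 1.2961, -0.0398, 0.9272, 0.3746, 0.0000]
J3: z=[0.3473, -0.8597, 0.3746] o=[0.8869, -0.6202, 0.0106] → [0.7063, 0.6304, 0.7917, 0.3473, -0.8597, 0.3746]
J4: z=[0.8777, 0.4386, 0.1928] o=[1.0982, -0.7878, -0.5698] → [-0.3027, 0.4791, 0.2882, 0.8777, 0.4386, 0.1928]
J5: z=[0.8777, 0.4386, 0.1928] o=[1.4516, -0.3286, -0.3708] → [-0.3015, 0.5857, 0.0402, 0.8777, 0.4386, 0.1928]
q̇ = J⁺·V = [-0.7380, 0.1920, -0.9370, -0.6530, 0.8440]

-0.7380 0.1920 -0.9370 -0.6530 0.8440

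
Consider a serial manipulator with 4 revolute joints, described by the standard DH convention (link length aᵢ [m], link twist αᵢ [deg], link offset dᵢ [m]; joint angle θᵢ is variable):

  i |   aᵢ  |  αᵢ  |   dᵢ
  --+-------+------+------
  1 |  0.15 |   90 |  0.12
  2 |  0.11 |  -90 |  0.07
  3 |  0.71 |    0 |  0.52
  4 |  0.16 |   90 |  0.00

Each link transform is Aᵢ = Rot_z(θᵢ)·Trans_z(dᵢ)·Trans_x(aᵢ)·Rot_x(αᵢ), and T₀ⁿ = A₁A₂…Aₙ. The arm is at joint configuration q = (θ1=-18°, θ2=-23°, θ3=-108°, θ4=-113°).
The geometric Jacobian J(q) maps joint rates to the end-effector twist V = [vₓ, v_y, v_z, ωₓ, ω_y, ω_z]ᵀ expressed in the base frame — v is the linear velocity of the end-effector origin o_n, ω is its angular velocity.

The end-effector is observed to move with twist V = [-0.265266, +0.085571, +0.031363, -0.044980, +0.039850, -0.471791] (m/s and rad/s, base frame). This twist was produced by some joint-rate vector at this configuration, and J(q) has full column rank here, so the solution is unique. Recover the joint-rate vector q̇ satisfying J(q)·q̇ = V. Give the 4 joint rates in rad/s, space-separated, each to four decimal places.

o_n = [-0.0635, -0.6526, 0.6886]
J₁: ẑ×o_n = [0.6526, -0.0635, 0.0000], ω = ẑ
J2: z=[-0.3090, -0.9511, 0.0000] o=[0.1427, -0.0464, 0.1200] → [-0.5408, 0.1757, -0.0087, -0.3090, -0.9511, 0.0000]
J3: z=[0.3716, -0.1207, 0.9205] o=[0.2173, -0.1442, 0.0770] → [0.3941, -0.4857, -0.2228, 0.3716, -0.1207, 0.9205]
J4: z=[0.3716, -0.1207, 0.9205] o=[0.0098, -0.7868, 0.6414] → [-0.1292, -0.0850, 0.0410, 0.3716, -0.1207, 0.9205]
q̇ = J⁺·V = [-0.3420, -0.0240, -0.1400, -0.0010]

-0.3420 -0.0240 -0.1400 -0.0010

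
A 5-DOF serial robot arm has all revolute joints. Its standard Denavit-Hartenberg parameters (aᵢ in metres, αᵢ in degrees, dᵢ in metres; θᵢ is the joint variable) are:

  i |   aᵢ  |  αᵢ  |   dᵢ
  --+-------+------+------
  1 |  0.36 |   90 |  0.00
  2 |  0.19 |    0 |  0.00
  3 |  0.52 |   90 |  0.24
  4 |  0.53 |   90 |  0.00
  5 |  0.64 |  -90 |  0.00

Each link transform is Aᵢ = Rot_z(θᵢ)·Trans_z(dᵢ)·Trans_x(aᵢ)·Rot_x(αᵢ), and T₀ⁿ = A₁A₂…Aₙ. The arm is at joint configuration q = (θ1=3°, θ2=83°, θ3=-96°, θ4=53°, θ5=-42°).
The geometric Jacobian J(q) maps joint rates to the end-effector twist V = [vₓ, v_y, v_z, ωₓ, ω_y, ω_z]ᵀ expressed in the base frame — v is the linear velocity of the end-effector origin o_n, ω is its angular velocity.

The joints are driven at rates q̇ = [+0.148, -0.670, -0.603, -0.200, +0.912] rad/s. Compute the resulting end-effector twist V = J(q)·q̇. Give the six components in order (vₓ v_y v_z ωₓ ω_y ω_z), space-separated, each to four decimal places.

0.7744 0.0830 -2.0455 0.6583 1.8589 0.1790

o_n = [1.6283, -0.9592, 0.3527]
J₁: ẑ×o_n = [0.9592, 1.6283, -0.0000], ω = ẑ
J2: z=[0.0523, -0.9986, 0.0000] o=[0.3595, 0.0188, 0.0000] → [-0.3523, -0.0185, 1.2158, 0.0523, -0.9986, 0.0000]
J3: z=[0.0523, -0.9986, 0.0000] o=[0.3826, 0.0201, 0.1886] → [-0.1639, -0.0086, 1.1927, 0.0523, -0.9986, 0.0000]
J4: z=[-0.2246, -0.0118, -0.9744] o=[0.9012, -0.1931, 0.0716] → [-0.7498, -0.6453, 0.1807, -0.2246, -0.0118, -0.9744]
J5: z=[0.7456, 0.6417, -0.1797] o=[1.2337, -0.5995, -0.0001] → [0.1618, -0.3340, -0.5214, 0.7456, 0.6417, -0.1797]
V = J·q̇ = [0.7744, 0.0830, -2.0455, 0.6583, 1.8589, 0.1790]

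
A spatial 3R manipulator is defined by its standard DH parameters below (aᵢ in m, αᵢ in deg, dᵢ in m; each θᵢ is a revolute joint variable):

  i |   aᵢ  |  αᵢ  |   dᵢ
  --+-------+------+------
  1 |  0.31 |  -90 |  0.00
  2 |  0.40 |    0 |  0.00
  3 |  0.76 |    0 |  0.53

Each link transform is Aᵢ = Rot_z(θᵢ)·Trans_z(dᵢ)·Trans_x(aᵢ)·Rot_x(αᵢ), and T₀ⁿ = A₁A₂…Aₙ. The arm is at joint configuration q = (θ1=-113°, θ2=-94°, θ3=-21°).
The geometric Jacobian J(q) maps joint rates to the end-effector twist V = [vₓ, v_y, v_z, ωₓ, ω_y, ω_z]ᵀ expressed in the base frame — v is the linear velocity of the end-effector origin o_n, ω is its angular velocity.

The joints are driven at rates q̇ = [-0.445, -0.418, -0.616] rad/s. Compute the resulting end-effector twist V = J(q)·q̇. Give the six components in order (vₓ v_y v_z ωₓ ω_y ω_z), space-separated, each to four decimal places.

0.2673 0.5852 -0.3438 -0.9518 0.4040 -0.4450

o_n = [0.5031, -0.1711, 1.0878]
J₁: ẑ×o_n = [0.1711, 0.5031, -0.0000], ω = ẑ
J2: z=[0.9205, -0.3907, 0.0000] o=[-0.1211, -0.2854, 0.0000] → [-0.4250, -1.0013, 0.3491, 0.9205, -0.3907, 0.0000]
J3: z=[0.9205, -0.3907, 0.0000] o=[-0.1102, -0.2597, 0.3990] → [-0.2691, -0.6340, 0.3212, 0.9205, -0.3907, 0.0000]
V = J·q̇ = [0.2673, 0.5852, -0.3438, -0.9518, 0.4040, -0.4450]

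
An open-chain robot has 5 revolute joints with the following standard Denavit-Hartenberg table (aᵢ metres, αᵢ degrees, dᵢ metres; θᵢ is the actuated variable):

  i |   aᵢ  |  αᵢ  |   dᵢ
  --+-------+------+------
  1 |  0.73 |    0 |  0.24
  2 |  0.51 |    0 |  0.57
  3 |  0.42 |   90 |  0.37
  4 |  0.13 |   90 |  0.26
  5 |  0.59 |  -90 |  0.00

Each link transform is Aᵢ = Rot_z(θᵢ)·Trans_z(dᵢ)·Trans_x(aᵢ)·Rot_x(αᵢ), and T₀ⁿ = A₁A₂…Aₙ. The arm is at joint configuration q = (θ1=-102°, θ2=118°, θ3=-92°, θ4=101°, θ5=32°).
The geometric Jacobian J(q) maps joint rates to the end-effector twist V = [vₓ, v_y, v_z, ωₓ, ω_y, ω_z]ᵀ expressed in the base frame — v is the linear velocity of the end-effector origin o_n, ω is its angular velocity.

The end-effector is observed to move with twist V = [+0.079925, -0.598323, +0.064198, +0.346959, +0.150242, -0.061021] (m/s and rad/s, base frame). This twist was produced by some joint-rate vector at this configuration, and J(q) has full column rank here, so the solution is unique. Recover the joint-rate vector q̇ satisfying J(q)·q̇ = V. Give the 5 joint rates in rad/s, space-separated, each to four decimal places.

o_n = [-0.1447, -1.0028, 1.7988]
J₁: ẑ×o_n = [1.0028, -0.1447, 0.0000], ω = ẑ
J2: z=[0.0000, 0.0000, 1.0000] o=[-0.1518, -0.7140, 0.2400] → [0.2888, 0.0071, -0.0000, 0.0000, 0.0000, 1.0000]
J3: z=[0.0000, 0.0000, 1.0000] o=[0.3385, -0.5735, 0.8100] → [0.4294, -0.4831, 0.0000, 0.0000, 0.0000, 1.0000]
J4: z=[-0.9703, -0.2419, 0.0000] o=[0.4401, -0.9810, 1.1800] → [-0.1497, 0.6004, -0.1203, -0.9703, -0.2419, 0.0000]
J5: z=[0.2375, -0.9525, 0.1908] o=[0.1818, -1.0198, 1.3076] → [-0.4711, -0.1789, -0.3069, 0.2375, -0.9525, 0.1908]
q̇ = J⁺·V = [-0.1520, -0.7300, 0.8330, -0.3730, -0.0630]

-0.1520 -0.7300 0.8330 -0.3730 -0.0630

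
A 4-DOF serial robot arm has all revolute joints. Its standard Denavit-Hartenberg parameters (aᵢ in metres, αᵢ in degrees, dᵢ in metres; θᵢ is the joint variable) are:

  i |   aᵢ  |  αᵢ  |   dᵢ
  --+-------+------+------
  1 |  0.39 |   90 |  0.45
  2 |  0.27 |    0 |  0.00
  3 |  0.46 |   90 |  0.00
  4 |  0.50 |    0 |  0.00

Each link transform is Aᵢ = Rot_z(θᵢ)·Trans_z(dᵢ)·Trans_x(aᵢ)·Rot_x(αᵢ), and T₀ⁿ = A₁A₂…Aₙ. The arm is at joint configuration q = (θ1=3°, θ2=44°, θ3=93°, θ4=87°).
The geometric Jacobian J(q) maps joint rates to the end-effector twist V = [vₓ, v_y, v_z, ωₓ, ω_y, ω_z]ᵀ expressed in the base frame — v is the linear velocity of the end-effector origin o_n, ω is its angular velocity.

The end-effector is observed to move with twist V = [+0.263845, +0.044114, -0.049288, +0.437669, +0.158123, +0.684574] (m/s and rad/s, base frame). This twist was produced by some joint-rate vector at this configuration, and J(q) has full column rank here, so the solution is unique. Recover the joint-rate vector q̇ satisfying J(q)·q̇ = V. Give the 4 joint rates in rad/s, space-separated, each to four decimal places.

o_n = [0.2545, -0.4867, 0.9691]
J₁: ẑ×o_n = [0.4867, 0.2545, -0.0000], ω = ẑ
J2: z=[0.0523, -0.9986, 0.0000] o=[0.3895, 0.0204, 0.4500] → [-0.5184, -0.0272, -0.1613, 0.0523, -0.9986, 0.0000]
J3: z=[0.0523, -0.9986, 0.0000] o=[0.5834, 0.0306, 0.6376] → [-0.3311, -0.0174, -0.3556, 0.0523, -0.9986, 0.0000]
J4: z=[0.6811, 0.0357, 0.7314] o=[0.2475, 0.0130, 0.9513] → [0.3660, -0.0070, -0.3405, 0.6811, 0.0357, 0.7314]
q̇ = J⁺·V = [0.2070, 0.6440, -0.7790, 0.6530]

0.2070 0.6440 -0.7790 0.6530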